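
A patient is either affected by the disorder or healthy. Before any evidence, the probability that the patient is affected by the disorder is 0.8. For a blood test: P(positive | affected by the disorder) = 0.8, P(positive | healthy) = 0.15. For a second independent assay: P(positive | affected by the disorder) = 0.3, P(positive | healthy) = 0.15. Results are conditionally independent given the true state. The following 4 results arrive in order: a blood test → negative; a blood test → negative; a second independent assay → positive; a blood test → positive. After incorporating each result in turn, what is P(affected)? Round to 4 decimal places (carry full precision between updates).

0.7026

After a blood test='negative': P(affected) = 0.2·0.8000 / (0.2·0.8000 + 0.85·0.2000) ≈ 0.4848
After a blood test='negative': P(affected) = 0.2·0.4848 / (0.2·0.4848 + 0.85·0.5152) ≈ 0.1813
After a second independent assay='positive': P(affected) = 0.3·0.1813 / (0.3·0.1813 + 0.15·0.8187) ≈ 0.3070
After a blood test='positive': P(affected) = 0.8·0.3070 / (0.8·0.3070 + 0.15·0.6930) ≈ 0.7026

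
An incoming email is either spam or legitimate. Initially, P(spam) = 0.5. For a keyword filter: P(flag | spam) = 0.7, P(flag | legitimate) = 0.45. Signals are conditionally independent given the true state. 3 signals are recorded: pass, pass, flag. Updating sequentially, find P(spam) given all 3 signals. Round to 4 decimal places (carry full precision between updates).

After 'pass': P(spam) = 0.3·0.5000 / (0.3·0.5000 + 0.55·0.5000) ≈ 0.3529
After 'pass': P(spam) = 0.3·0.3529 / (0.3·0.3529 + 0.55·0.6471) ≈ 0.2293
After 'flag': P(spam) = 0.7·0.2293 / (0.7·0.2293 + 0.45·0.7707) ≈ 0.3164

0.3164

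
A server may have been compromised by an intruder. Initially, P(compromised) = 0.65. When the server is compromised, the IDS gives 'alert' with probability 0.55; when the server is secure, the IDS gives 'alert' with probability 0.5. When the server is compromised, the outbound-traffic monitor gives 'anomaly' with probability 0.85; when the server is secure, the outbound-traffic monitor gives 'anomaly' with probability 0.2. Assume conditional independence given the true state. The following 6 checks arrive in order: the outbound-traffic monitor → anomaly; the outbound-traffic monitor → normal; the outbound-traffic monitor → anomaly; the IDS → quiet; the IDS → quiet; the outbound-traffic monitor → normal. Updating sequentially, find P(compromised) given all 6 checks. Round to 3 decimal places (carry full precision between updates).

Each posterior becomes the prior for the next update.
After the outbound-traffic monitor='anomaly': P(compromised) = 0.85·0.6500 / (0.85·0.6500 + 0.2·0.3500) ≈ 0.8876
After the outbound-traffic monitor='normal': P(compromised) = 0.15·0.8876 / (0.15·0.8876 + 0.8·0.1124) ≈ 0.5968
After the outbound-traffic monitor='anomaly': P(compromised) = 0.85·0.5968 / (0.85·0.5968 + 0.2·0.4032) ≈ 0.8628
After the IDS='quiet': P(compromised) = 0.45·0.8628 / (0.45·0.8628 + 0.5·0.1372) ≈ 0.8499
After the IDS='quiet': P(compromised) = 0.45·0.8499 / (0.45·0.8499 + 0.5·0.1501) ≈ 0.8359
After the outbound-traffic monitor='normal': P(compromised) = 0.15·0.8359 / (0.15·0.8359 + 0.8·0.1641) ≈ 0.4886

0.489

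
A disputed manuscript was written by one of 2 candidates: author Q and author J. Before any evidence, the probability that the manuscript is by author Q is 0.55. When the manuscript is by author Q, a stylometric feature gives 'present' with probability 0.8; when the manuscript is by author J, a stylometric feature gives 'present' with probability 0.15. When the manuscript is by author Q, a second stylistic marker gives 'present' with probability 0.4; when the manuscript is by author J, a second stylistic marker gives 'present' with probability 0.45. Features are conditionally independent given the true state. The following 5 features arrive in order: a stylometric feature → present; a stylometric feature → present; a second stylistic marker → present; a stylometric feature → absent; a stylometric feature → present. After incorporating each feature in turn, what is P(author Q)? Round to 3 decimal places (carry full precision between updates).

0.975

After a stylometric feature='present': P(author Q) = 0.8·0.5500 / (0.8·0.5500 + 0.15·0.4500) ≈ 0.8670
After a stylometric feature='present': P(author Q) = 0.8·0.8670 / (0.8·0.8670 + 0.15·0.1330) ≈ 0.9720
After a second stylistic marker='present': P(author Q) = 0.4·0.9720 / (0.4·0.9720 + 0.45·0.0280) ≈ 0.9687
After a stylometric feature='absent': P(author Q) = 0.2·0.9687 / (0.2·0.9687 + 0.85·0.0313) ≈ 0.8791
After a stylometric feature='present': P(author Q) = 0.8·0.8791 / (0.8·0.8791 + 0.15·0.1209) ≈ 0.9749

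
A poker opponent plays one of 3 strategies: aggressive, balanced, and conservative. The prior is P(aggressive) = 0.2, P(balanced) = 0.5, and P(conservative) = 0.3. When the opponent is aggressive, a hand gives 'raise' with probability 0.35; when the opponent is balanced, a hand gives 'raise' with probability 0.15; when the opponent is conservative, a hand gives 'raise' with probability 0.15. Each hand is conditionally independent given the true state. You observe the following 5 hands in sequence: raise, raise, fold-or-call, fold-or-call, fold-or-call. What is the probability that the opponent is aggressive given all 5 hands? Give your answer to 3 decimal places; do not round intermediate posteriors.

0.378

After 'raise': normaliser = 0.35·0.2000 + 0.15·0.5000 + 0.15·0.3000; P(aggressive) ≈ 0.3684, P(balanced) ≈ 0.3947, P(conservative) ≈ 0.2368
After 'raise': normaliser = 0.35·0.3684 + 0.15·0.3947 + 0.15·0.2368; P(aggressive) ≈ 0.5765, P(balanced) ≈ 0.2647, P(conservative) ≈ 0.1588
After 'fold-or-call': normaliser = 0.65·0.5765 + 0.85·0.2647 + 0.85·0.1588; P(aggressive) ≈ 0.5100, P(balanced) ≈ 0.3062, P(conservative) ≈ 0.1837
After 'fold-or-call': normaliser = 0.65·0.5100 + 0.85·0.3062 + 0.85·0.1837; P(aggressive) ≈ 0.4432, P(balanced) ≈ 0.3480, P(conservative) ≈ 0.2088
After 'fold-or-call': normaliser = 0.65·0.4432 + 0.85·0.3480 + 0.85·0.2088; P(aggressive) ≈ 0.3784, P(balanced) ≈ 0.3885, P(conservative) ≈ 0.2331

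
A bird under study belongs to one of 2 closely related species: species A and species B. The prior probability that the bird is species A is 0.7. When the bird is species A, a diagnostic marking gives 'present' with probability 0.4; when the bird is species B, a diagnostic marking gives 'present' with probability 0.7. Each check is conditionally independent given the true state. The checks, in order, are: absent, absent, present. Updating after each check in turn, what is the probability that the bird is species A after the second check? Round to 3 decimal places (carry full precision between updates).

0.903

After 'absent': P(species A) = 0.6·0.7000 / (0.6·0.7000 + 0.3·0.3000) ≈ 0.8235
After 'absent': P(species A) = 0.6·0.8235 / (0.6·0.8235 + 0.3·0.1765) ≈ 0.9032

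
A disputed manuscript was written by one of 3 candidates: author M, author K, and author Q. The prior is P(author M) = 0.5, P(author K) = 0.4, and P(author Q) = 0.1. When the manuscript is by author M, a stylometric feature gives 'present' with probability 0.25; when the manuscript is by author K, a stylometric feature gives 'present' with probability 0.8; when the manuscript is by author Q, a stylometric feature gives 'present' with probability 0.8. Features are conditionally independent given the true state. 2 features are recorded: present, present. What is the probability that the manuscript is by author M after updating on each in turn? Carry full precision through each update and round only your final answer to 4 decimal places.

After 'present': normaliser = 0.25·0.5000 + 0.8·0.4000 + 0.8·0.1000; P(author M) ≈ 0.2381, P(author K) ≈ 0.6095, P(author Q) ≈ 0.1524
After 'present': normaliser = 0.25·0.2381 + 0.8·0.6095 + 0.8·0.1524; P(author M) ≈ 0.0890, P(author K) ≈ 0.7288, P(author Q) ≈ 0.1822

0.0890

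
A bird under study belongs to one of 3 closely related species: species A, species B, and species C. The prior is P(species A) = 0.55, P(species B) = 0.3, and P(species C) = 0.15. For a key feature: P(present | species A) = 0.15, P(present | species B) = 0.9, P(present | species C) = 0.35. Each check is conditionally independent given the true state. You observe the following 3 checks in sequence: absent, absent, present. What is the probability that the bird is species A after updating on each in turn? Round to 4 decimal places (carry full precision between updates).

0.7055

After 'absent': normaliser = 0.85·0.5500 + 0.1·0.3000 + 0.65·0.1500; P(species A) ≈ 0.7857, P(species B) ≈ 0.0504, P(species C) ≈ 0.1639
After 'absent': normaliser = 0.85·0.7857 + 0.1·0.0504 + 0.65·0.1639; P(species A) ≈ 0.8569, P(species B) ≈ 0.0065, P(species C) ≈ 0.1367
After 'present': normaliser = 0.15·0.8569 + 0.9·0.0065 + 0.35·0.1367; P(species A) ≈ 0.7055, P(species B) ≈ 0.0320, P(species C) ≈ 0.2625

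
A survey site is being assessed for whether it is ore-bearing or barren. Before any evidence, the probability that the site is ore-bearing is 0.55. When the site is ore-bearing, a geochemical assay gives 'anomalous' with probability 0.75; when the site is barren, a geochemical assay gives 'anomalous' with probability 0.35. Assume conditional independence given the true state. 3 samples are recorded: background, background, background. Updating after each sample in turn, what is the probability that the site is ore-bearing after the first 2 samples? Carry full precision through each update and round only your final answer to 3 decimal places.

0.153

After 'background': P(ore) = 0.25·0.5500 / (0.25·0.5500 + 0.65·0.4500) ≈ 0.3198
After 'background': P(ore) = 0.25·0.3198 / (0.25·0.3198 + 0.65·0.6802) ≈ 0.1531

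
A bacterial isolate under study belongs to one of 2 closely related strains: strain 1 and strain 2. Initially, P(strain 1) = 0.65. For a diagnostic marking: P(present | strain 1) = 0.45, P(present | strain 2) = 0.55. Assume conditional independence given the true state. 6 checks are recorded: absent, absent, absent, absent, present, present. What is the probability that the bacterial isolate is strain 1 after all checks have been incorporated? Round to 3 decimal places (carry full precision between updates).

After 'absent': P(strain 1) = 0.55·0.6500 / (0.55·0.6500 + 0.45·0.3500) ≈ 0.6942
After 'absent': P(strain 1) = 0.55·0.6942 / (0.55·0.6942 + 0.45·0.3058) ≈ 0.7350
After 'absent': P(strain 1) = 0.55·0.7350 / (0.55·0.7350 + 0.45·0.2650) ≈ 0.7722
After 'absent': P(strain 1) = 0.55·0.7722 / (0.55·0.7722 + 0.45·0.2278) ≈ 0.8056
After 'present': P(strain 1) = 0.45·0.8056 / (0.45·0.8056 + 0.55·0.1944) ≈ 0.7722
After 'present': P(strain 1) = 0.45·0.7722 / (0.45·0.7722 + 0.55·0.2278) ≈ 0.7350

0.735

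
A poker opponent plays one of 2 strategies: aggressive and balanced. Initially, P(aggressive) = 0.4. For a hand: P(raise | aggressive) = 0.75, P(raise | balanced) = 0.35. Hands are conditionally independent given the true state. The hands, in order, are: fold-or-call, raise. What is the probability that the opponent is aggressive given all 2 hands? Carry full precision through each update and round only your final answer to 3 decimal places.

After 'fold-or-call': P(aggressive) = 0.25·0.4000 / (0.25·0.4000 + 0.65·0.6000) ≈ 0.2041
After 'raise': P(aggressive) = 0.75·0.2041 / (0.75·0.2041 + 0.35·0.7959) ≈ 0.3546

0.355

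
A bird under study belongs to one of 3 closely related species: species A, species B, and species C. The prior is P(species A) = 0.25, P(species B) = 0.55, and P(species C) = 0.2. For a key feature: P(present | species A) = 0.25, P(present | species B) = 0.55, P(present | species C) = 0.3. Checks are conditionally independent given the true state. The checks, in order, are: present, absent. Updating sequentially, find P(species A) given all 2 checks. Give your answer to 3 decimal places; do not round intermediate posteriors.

After 'present': normaliser = 0.25·0.2500 + 0.55·0.5500 + 0.3·0.2000; P(species A) ≈ 0.1471, P(species B) ≈ 0.7118, P(species C) ≈ 0.1412
After 'absent': normaliser = 0.75·0.1471 + 0.45·0.7118 + 0.7·0.1412; P(species A) ≈ 0.2083, P(species B) ≈ 0.6050, P(species C) ≈ 0.1867

0.208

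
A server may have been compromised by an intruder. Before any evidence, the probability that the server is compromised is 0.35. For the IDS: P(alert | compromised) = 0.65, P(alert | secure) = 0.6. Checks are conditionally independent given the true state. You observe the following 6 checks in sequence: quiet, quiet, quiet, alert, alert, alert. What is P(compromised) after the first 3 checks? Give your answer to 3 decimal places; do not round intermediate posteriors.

After 'quiet': P(compromised) = 0.35·0.3500 / (0.35·0.3500 + 0.4·0.6500) ≈ 0.3203
After 'quiet': P(compromised) = 0.35·0.3203 / (0.35·0.3203 + 0.4·0.6797) ≈ 0.2919
After 'quiet': P(compromised) = 0.35·0.2919 / (0.35·0.2919 + 0.4·0.7081) ≈ 0.2651

0.265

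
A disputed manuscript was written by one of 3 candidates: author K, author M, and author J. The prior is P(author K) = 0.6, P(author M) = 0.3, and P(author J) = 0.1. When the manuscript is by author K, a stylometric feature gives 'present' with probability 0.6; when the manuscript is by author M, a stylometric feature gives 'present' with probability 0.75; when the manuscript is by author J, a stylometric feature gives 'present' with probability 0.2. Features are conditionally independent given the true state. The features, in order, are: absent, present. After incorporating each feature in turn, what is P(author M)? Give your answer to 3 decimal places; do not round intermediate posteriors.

0.260

Apply Bayes' rule sequentially, carrying P(author M) forward.
After 'absent': normaliser = 0.4·0.6000 + 0.25·0.3000 + 0.8·0.1000; P(author K) ≈ 0.6076, P(author M) ≈ 0.1899, P(author J) ≈ 0.2025
After 'present': normaliser = 0.6·0.6076 + 0.75·0.1899 + 0.2·0.2025; P(author K) ≈ 0.6659, P(author M) ≈ 0.2601, P(author J) ≈ 0.0740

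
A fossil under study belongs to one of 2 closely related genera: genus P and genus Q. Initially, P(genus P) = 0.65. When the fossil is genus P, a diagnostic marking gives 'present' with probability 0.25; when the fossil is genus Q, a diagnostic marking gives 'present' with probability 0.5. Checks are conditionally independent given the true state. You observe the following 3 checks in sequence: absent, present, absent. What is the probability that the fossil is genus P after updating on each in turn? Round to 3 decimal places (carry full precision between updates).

After 'absent': P(genus P) = 0.75·0.6500 / (0.75·0.6500 + 0.5·0.3500) ≈ 0.7358
After 'present': P(genus P) = 0.25·0.7358 / (0.25·0.7358 + 0.5·0.2642) ≈ 0.5821
After 'absent': P(genus P) = 0.75·0.5821 / (0.75·0.5821 + 0.5·0.4179) ≈ 0.6763

0.676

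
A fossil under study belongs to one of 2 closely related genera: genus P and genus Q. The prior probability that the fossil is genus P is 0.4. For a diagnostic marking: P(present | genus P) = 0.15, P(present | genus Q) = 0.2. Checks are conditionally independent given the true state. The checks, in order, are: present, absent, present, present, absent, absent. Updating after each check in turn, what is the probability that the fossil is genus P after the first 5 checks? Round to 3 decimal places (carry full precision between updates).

0.241

After 'present': P(genus P) = 0.15·0.4000 / (0.15·0.4000 + 0.2·0.6000) ≈ 0.3333
After 'absent': P(genus P) = 0.85·0.3333 / (0.85·0.3333 + 0.8·0.6667) ≈ 0.3469
After 'present': P(genus P) = 0.15·0.3469 / (0.15·0.3469 + 0.2·0.6531) ≈ 0.2849
After 'present': P(genus P) = 0.15·0.2849 / (0.15·0.2849 + 0.2·0.7151) ≈ 0.2301
After 'absent': P(genus P) = 0.85·0.2301 / (0.85·0.2301 + 0.8·0.7699) ≈ 0.2410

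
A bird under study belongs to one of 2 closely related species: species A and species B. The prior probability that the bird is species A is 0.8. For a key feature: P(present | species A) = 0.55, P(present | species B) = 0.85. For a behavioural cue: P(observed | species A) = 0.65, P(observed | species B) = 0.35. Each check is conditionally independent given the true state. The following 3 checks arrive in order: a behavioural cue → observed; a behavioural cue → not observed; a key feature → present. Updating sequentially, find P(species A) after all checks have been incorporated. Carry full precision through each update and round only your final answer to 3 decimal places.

0.721

After a behavioural cue='observed': P(species A) = 0.65·0.8000 / (0.65·0.8000 + 0.35·0.2000) ≈ 0.8814
After a behavioural cue='not observed': P(species A) = 0.35·0.8814 / (0.35·0.8814 + 0.65·0.1186) ≈ 0.8000
After a key feature='present': P(species A) = 0.55·0.8000 / (0.55·0.8000 + 0.85·0.2000) ≈ 0.7213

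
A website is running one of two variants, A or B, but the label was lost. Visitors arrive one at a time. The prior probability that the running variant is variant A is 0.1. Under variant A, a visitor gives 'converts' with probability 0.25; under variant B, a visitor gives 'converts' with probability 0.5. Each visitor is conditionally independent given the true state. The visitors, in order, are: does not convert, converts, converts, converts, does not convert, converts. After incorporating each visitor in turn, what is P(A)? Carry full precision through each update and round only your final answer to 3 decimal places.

0.015

After 'does not convert': P(A) = 0.75·0.1000 / (0.75·0.1000 + 0.5·0.9000) ≈ 0.1429
After 'converts': P(A) = 0.25·0.1429 / (0.25·0.1429 + 0.5·0.8571) ≈ 0.0769
After 'converts': P(A) = 0.25·0.0769 / (0.25·0.0769 + 0.5·0.9231) ≈ 0.0400
After 'converts': P(A) = 0.25·0.0400 / (0.25·0.0400 + 0.5·0.9600) ≈ 0.0204
After 'does not convert': P(A) = 0.75·0.0204 / (0.75·0.0204 + 0.5·0.9796) ≈ 0.0303
After 'converts': P(A) = 0.25·0.0303 / (0.25·0.0303 + 0.5·0.9697) ≈ 0.0154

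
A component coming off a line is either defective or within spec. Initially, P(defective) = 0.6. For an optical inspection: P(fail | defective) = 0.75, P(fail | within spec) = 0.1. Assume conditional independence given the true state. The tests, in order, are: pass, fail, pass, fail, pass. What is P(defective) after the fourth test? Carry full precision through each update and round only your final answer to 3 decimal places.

After 'pass': P(defective) = 0.25·0.6000 / (0.25·0.6000 + 0.9·0.4000) ≈ 0.2941
After 'fail': P(defective) = 0.75·0.2941 / (0.75·0.2941 + 0.1·0.7059) ≈ 0.7576
After 'pass': P(defective) = 0.25·0.7576 / (0.25·0.7576 + 0.9·0.2424) ≈ 0.4647
After 'fail': P(defective) = 0.75·0.4647 / (0.75·0.4647 + 0.1·0.5353) ≈ 0.8669

0.867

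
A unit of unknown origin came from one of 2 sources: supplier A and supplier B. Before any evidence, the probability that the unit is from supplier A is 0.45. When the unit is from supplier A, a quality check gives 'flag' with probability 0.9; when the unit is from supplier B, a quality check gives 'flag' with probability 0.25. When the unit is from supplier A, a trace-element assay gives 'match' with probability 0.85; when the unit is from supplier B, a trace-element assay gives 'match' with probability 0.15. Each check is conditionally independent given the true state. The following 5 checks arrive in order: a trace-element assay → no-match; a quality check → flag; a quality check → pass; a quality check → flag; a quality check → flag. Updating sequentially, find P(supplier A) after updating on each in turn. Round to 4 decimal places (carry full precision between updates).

After a trace-element assay='no-match': P(supplier A) = 0.15·0.4500 / (0.15·0.4500 + 0.85·0.5500) ≈ 0.1262
After a quality check='flag': P(supplier A) = 0.9·0.1262 / (0.9·0.1262 + 0.25·0.8738) ≈ 0.3420
After a quality check='pass': P(supplier A) = 0.1·0.3420 / (0.1·0.3420 + 0.75·0.6580) ≈ 0.0648
After a quality check='flag': P(supplier A) = 0.9·0.0648 / (0.9·0.0648 + 0.25·0.9352) ≈ 0.1997
After a quality check='flag': P(supplier A) = 0.9·0.1997 / (0.9·0.1997 + 0.25·0.8003) ≈ 0.4732

0.4732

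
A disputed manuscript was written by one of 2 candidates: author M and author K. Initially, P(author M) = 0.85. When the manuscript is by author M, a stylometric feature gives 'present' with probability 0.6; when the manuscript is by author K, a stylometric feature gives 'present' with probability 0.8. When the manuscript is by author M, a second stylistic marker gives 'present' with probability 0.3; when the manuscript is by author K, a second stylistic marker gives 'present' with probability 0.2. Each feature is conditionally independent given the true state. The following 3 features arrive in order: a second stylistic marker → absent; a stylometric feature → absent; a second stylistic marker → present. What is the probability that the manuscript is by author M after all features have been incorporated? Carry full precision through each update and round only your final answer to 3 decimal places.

0.937

After a second stylistic marker='absent': P(author M) = 0.7·0.8500 / (0.7·0.8500 + 0.8·0.1500) ≈ 0.8322
After a stylometric feature='absent': P(author M) = 0.4·0.8322 / (0.4·0.8322 + 0.2·0.1678) ≈ 0.9084
After a second stylistic marker='present': P(author M) = 0.3·0.9084 / (0.3·0.9084 + 0.2·0.0916) ≈ 0.9370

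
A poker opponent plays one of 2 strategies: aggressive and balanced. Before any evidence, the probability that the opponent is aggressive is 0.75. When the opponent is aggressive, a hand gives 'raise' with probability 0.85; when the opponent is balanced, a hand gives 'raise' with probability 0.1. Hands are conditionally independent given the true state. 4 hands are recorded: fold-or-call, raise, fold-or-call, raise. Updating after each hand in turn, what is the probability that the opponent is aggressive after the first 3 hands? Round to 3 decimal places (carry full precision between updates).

After 'fold-or-call': P(aggressive) = 0.15·0.7500 / (0.15·0.7500 + 0.9·0.2500) ≈ 0.3333
After 'raise': P(aggressive) = 0.85·0.3333 / (0.85·0.3333 + 0.1·0.6667) ≈ 0.8095
After 'fold-or-call': P(aggressive) = 0.15·0.8095 / (0.15·0.8095 + 0.9·0.1905) ≈ 0.4146

0.415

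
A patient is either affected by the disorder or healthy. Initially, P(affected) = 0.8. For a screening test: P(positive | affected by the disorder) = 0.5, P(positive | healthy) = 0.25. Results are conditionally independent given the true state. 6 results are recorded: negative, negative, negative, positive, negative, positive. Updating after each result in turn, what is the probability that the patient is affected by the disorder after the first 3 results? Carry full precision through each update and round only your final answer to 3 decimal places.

Apply Bayes' rule sequentially, carrying P(affected) forward.
After 'negative': P(affected) = 0.5·0.8000 / (0.5·0.8000 + 0.75·0.2000) ≈ 0.7273
After 'negative': P(affected) = 0.5·0.7273 / (0.5·0.7273 + 0.75·0.2727) ≈ 0.6400
After 'negative': P(affected) = 0.5·0.6400 / (0.5·0.6400 + 0.75·0.3600) ≈ 0.5424

0.542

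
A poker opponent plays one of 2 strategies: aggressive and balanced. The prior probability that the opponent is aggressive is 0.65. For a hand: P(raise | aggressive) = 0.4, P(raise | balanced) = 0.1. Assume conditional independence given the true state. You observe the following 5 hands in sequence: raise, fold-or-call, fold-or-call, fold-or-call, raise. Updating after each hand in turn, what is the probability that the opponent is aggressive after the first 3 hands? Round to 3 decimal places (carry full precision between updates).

0.768

After 'raise': P(aggressive) = 0.4·0.6500 / (0.4·0.6500 + 0.1·0.3500) ≈ 0.8814
After 'fold-or-call': P(aggressive) = 0.6·0.8814 / (0.6·0.8814 + 0.9·0.1186) ≈ 0.8320
After 'fold-or-call': P(aggressive) = 0.6·0.8320 / (0.6·0.8320 + 0.9·0.1680) ≈ 0.7675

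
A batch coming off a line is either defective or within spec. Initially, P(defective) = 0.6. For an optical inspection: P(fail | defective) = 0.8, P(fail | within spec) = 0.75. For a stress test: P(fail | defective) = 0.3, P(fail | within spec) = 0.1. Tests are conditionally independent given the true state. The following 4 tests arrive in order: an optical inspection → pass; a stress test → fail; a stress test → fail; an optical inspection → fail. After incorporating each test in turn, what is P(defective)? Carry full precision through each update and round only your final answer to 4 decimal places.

0.9201

After an optical inspection='pass': P(defective) = 0.2·0.6000 / (0.2·0.6000 + 0.25·0.4000) ≈ 0.5455
After a stress test='fail': P(defective) = 0.3·0.5455 / (0.3·0.5455 + 0.1·0.4545) ≈ 0.7826
After a stress test='fail': P(defective) = 0.3·0.7826 / (0.3·0.7826 + 0.1·0.2174) ≈ 0.9153
After an optical inspection='fail': P(defective) = 0.8·0.9153 / (0.8·0.9153 + 0.75·0.0847) ≈ 0.9201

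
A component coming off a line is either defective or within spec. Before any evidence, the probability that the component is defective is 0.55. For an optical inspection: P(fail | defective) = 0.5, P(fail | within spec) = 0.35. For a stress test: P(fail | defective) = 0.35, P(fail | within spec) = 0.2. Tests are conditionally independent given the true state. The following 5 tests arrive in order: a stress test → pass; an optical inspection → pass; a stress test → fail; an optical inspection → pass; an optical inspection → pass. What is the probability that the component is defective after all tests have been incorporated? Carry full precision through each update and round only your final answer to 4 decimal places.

0.4417

After a stress test='pass': P(defective) = 0.65·0.5500 / (0.65·0.5500 + 0.8·0.4500) ≈ 0.4983
After an optical inspection='pass': P(defective) = 0.5·0.4983 / (0.5·0.4983 + 0.65·0.5017) ≈ 0.4331
After a stress test='fail': P(defective) = 0.35·0.4331 / (0.35·0.4331 + 0.2·0.5669) ≈ 0.5721
After an optical inspection='pass': P(defective) = 0.5·0.5721 / (0.5·0.5721 + 0.65·0.4279) ≈ 0.5070
After an optical inspection='pass': P(defective) = 0.5·0.5070 / (0.5·0.5070 + 0.65·0.4930) ≈ 0.4417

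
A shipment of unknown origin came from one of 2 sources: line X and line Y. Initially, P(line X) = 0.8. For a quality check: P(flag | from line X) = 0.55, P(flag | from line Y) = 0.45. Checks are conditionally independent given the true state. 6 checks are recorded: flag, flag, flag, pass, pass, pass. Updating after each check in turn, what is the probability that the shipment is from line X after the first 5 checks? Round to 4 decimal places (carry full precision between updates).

0.8302

After 'flag': P(line X) = 0.55·0.8000 / (0.55·0.8000 + 0.45·0.2000) ≈ 0.8302
After 'flag': P(line X) = 0.55·0.8302 / (0.55·0.8302 + 0.45·0.1698) ≈ 0.8566
After 'flag': P(line X) = 0.55·0.8566 / (0.55·0.8566 + 0.45·0.1434) ≈ 0.8796
After 'pass': P(line X) = 0.45·0.8796 / (0.45·0.8796 + 0.55·0.1204) ≈ 0.8566
After 'pass': P(line X) = 0.45·0.8566 / (0.45·0.8566 + 0.55·0.1434) ≈ 0.8302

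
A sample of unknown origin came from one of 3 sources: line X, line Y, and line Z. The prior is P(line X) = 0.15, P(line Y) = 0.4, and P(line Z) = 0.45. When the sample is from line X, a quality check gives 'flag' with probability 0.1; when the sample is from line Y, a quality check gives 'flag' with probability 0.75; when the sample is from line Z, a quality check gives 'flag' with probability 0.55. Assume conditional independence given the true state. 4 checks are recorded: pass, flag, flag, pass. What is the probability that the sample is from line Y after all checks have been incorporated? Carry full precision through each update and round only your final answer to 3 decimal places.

0.328

After 'pass': normaliser = 0.9·0.1500 + 0.25·0.4000 + 0.45·0.4500; P(line X) ≈ 0.3086, P(line Y) ≈ 0.2286, P(line Z) ≈ 0.4629
After 'flag': normaliser = 0.1·0.3086 + 0.75·0.2286 + 0.55·0.4629; P(line X) ≈ 0.0675, P(line Y) ≈ 0.3752, P(line Z) ≈ 0.5572
After 'flag': normaliser = 0.1·0.0675 + 0.75·0.3752 + 0.55·0.5572; P(line X) ≈ 0.0114, P(line Y) ≈ 0.4733, P(line Z) ≈ 0.5154
After 'pass': normaliser = 0.9·0.0114 + 0.25·0.4733 + 0.45·0.5154; P(line X) ≈ 0.0284, P(line Y) ≈ 0.3282, P(line Z) ≈ 0.6434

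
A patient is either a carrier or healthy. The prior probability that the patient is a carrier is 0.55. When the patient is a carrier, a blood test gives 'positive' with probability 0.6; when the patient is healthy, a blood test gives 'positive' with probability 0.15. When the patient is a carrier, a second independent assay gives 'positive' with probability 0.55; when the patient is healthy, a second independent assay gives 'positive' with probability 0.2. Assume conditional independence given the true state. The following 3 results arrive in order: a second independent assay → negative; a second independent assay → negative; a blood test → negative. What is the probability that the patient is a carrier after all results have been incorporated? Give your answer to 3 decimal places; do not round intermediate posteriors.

0.154

Each posterior becomes the prior for the next update.
After a second independent assay='negative': P(carrier) = 0.45·0.5500 / (0.45·0.5500 + 0.8·0.4500) ≈ 0.4074
After a second independent assay='negative': P(carrier) = 0.45·0.4074 / (0.45·0.4074 + 0.8·0.5926) ≈ 0.2789
After a blood test='negative': P(carrier) = 0.4·0.2789 / (0.4·0.2789 + 0.85·0.7211) ≈ 0.1540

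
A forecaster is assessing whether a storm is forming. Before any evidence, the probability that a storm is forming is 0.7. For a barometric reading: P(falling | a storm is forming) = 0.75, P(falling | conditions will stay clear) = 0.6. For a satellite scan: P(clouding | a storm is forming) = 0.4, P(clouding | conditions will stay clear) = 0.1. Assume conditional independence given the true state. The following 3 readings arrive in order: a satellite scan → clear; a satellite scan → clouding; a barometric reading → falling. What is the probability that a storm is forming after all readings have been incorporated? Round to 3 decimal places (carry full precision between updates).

0.886

After a satellite scan='clear': P(storm) = 0.6·0.7000 / (0.6·0.7000 + 0.9·0.3000) ≈ 0.6087
After a satellite scan='clouding': P(storm) = 0.4·0.6087 / (0.4·0.6087 + 0.1·0.3913) ≈ 0.8615
After a barometric reading='falling': P(storm) = 0.75·0.8615 / (0.75·0.8615 + 0.6·0.1385) ≈ 0.8861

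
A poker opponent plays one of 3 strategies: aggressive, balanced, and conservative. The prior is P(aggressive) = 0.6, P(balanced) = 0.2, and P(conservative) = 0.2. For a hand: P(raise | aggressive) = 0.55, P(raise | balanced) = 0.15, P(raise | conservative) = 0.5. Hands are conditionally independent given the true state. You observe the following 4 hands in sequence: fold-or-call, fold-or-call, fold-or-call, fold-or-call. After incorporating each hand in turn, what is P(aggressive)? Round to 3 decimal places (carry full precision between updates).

After 'fold-or-call': normaliser = 0.45·0.6000 + 0.85·0.2000 + 0.5·0.2000; P(aggressive) ≈ 0.5000, P(balanced) ≈ 0.3148, P(conservative) ≈ 0.1852
After 'fold-or-call': normaliser = 0.45·0.5000 + 0.85·0.3148 + 0.5·0.1852; P(aggressive) ≈ 0.3845, P(balanced) ≈ 0.4573, P(conservative) ≈ 0.1582
After 'fold-or-call': normaliser = 0.45·0.3845 + 0.85·0.4573 + 0.5·0.1582; P(aggressive) ≈ 0.2700, P(balanced) ≈ 0.6065, P(conservative) ≈ 0.1235
After 'fold-or-call': normaliser = 0.45·0.2700 + 0.85·0.6065 + 0.5·0.1235; P(aggressive) ≈ 0.1739, P(balanced) ≈ 0.7378, P(conservative) ≈ 0.0883

0.174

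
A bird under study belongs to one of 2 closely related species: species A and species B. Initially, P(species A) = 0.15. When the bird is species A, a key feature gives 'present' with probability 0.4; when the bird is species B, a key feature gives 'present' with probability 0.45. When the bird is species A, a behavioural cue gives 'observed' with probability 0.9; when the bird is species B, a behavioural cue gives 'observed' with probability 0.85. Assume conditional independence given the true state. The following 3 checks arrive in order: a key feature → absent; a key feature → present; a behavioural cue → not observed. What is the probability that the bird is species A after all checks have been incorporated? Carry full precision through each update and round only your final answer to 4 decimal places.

0.1024

After a key feature='absent': P(species A) = 0.6·0.1500 / (0.6·0.1500 + 0.55·0.8500) ≈ 0.1614
After a key feature='present': P(species A) = 0.4·0.1614 / (0.4·0.1614 + 0.45·0.8386) ≈ 0.1461
After a behavioural cue='not observed': P(species A) = 0.1·0.1461 / (0.1·0.1461 + 0.15·0.8539) ≈ 0.1024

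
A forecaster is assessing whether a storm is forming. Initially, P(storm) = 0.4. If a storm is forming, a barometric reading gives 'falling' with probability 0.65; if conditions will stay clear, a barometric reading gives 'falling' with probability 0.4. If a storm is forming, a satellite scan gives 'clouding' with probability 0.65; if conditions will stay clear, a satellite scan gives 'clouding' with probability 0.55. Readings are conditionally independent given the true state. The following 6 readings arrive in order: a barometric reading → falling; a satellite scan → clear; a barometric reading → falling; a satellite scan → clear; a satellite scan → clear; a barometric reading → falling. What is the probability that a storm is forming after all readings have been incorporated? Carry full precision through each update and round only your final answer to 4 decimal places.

After a barometric reading='falling': P(storm) = 0.65·0.4000 / (0.65·0.4000 + 0.4·0.6000) ≈ 0.5200
After a satellite scan='clear': P(storm) = 0.35·0.5200 / (0.35·0.5200 + 0.45·0.4800) ≈ 0.4573
After a barometric reading='falling': P(storm) = 0.65·0.4573 / (0.65·0.4573 + 0.4·0.5427) ≈ 0.5779
After a satellite scan='clear': P(storm) = 0.35·0.5779 / (0.35·0.5779 + 0.45·0.4221) ≈ 0.5157
After a satellite scan='clear': P(storm) = 0.35·0.5157 / (0.35·0.5157 + 0.45·0.4843) ≈ 0.4530
After a barometric reading='falling': P(storm) = 0.65·0.4530 / (0.65·0.4530 + 0.4·0.5470) ≈ 0.5737

0.5737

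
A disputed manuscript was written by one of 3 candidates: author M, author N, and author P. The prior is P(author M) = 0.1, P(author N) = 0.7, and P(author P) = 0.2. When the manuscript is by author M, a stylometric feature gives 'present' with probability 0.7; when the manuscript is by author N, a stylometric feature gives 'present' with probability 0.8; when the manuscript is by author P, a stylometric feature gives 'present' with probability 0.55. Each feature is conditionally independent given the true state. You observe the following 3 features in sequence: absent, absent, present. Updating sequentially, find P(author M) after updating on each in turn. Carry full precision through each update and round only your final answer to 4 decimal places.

0.1236

Apply Bayes' rule sequentially, carrying P(author M) forward.
After 'absent': normaliser = 0.3·0.1000 + 0.2·0.7000 + 0.45·0.2000; P(author M) ≈ 0.1154, P(author N) ≈ 0.5385, P(author P) ≈ 0.3462
After 'absent': normaliser = 0.3·0.1154 + 0.2·0.5385 + 0.45·0.3462; P(author M) ≈ 0.1161, P(author N) ≈ 0.3613, P(author P) ≈ 0.5226
After 'present': normaliser = 0.7·0.1161 + 0.8·0.3613 + 0.55·0.5226; P(author M) ≈ 0.1236, P(author N) ≈ 0.4394, P(author P) ≈ 0.4370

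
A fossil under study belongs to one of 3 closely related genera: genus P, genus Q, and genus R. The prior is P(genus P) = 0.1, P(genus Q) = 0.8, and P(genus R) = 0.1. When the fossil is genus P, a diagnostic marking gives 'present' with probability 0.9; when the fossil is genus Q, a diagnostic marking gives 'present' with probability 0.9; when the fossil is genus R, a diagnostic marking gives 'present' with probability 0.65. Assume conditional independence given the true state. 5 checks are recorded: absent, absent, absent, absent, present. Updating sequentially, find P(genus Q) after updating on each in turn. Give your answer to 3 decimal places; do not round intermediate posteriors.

After 'absent': normaliser = 0.1·0.1000 + 0.1·0.8000 + 0.35·0.1000; P(genus P) ≈ 0.0800, P(genus Q) ≈ 0.6400, P(genus R) ≈ 0.2800
After 'absent': normaliser = 0.1·0.0800 + 0.1·0.6400 + 0.35·0.2800; P(genus P) ≈ 0.0471, P(genus Q) ≈ 0.3765, P(genus R) ≈ 0.5765
After 'absent': normaliser = 0.1·0.0471 + 0.1·0.3765 + 0.35·0.5765; P(genus P) ≈ 0.0193, P(genus Q) ≈ 0.1542, P(genus R) ≈ 0.8265
After 'absent': normaliser = 0.1·0.0193 + 0.1·0.1542 + 0.35·0.8265; P(genus P) ≈ 0.0063, P(genus Q) ≈ 0.0503, P(genus R) ≈ 0.9434
After 'present': normaliser = 0.9·0.0063 + 0.9·0.0503 + 0.65·0.9434; P(genus P) ≈ 0.0085, P(genus Q) ≈ 0.0682, P(genus R) ≈ 0.9233

0.068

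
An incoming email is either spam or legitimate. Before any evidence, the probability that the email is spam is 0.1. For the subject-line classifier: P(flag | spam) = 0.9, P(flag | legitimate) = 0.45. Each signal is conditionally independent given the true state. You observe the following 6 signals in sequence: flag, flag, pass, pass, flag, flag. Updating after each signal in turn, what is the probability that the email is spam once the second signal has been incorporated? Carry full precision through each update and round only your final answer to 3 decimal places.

0.308

Each posterior becomes the prior for the next update.
After 'flag': P(spam) = 0.9·0.1000 / (0.9·0.1000 + 0.45·0.9000) ≈ 0.1818
After 'flag': P(spam) = 0.9·0.1818 / (0.9·0.1818 + 0.45·0.8182) ≈ 0.3077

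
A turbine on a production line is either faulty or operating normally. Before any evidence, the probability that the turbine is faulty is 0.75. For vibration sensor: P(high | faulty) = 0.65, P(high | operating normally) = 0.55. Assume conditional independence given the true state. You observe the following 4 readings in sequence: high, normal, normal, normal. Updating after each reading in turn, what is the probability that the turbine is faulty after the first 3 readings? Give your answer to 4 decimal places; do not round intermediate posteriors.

After 'high': P(faulty) = 0.65·0.7500 / (0.65·0.7500 + 0.55·0.2500) ≈ 0.7800
After 'normal': P(faulty) = 0.35·0.7800 / (0.35·0.7800 + 0.45·0.2200) ≈ 0.7339
After 'normal': P(faulty) = 0.35·0.7339 / (0.35·0.7339 + 0.45·0.2661) ≈ 0.6820

0.6820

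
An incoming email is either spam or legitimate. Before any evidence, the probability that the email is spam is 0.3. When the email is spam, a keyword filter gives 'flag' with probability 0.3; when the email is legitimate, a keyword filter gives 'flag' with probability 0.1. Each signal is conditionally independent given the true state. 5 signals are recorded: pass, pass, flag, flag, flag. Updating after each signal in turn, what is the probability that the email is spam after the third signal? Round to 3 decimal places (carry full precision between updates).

0.438

After 'pass': P(spam) = 0.7·0.3000 / (0.7·0.3000 + 0.9·0.7000) ≈ 0.2500
After 'pass': P(spam) = 0.7·0.2500 / (0.7·0.2500 + 0.9·0.7500) ≈ 0.2059
After 'flag': P(spam) = 0.3·0.2059 / (0.3·0.2059 + 0.1·0.7941) ≈ 0.4375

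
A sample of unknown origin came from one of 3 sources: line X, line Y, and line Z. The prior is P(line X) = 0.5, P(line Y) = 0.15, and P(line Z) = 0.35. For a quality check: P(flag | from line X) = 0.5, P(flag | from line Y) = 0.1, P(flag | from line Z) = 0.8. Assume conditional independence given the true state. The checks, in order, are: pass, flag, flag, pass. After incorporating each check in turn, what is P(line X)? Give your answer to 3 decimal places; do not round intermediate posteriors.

After 'pass': normaliser = 0.5·0.5000 + 0.9·0.1500 + 0.2·0.3500; P(line X) ≈ 0.5495, P(line Y) ≈ 0.2967, P(line Z) ≈ 0.1538
After 'flag': normaliser = 0.5·0.5495 + 0.1·0.2967 + 0.8·0.1538; P(line X) ≈ 0.6427, P(line Y) ≈ 0.0694, P(line Z) ≈ 0.2879
After 'flag': normaliser = 0.5·0.6427 + 0.1·0.0694 + 0.8·0.2879; P(line X) ≈ 0.5752, P(line Y) ≈ 0.0124, P(line Z) ≈ 0.4123
After 'pass': normaliser = 0.5·0.5752 + 0.9·0.0124 + 0.2·0.4123; P(line X) ≈ 0.7544, P(line Y) ≈ 0.0293, P(line Z) ≈ 0.2163

0.754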